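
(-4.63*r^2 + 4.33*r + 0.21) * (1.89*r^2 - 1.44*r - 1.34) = -8.7507*r^4 + 14.8509*r^3 + 0.3659*r^2 - 6.1046*r - 0.2814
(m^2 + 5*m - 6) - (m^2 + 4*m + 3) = m - 9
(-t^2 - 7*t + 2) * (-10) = 10*t^2 + 70*t - 20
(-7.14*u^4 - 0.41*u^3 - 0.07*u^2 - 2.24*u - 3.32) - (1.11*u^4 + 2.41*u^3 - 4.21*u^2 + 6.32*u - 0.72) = -8.25*u^4 - 2.82*u^3 + 4.14*u^2 - 8.56*u - 2.6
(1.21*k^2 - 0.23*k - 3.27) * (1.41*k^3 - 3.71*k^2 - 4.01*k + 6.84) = 1.7061*k^5 - 4.8134*k^4 - 8.6095*k^3 + 21.3304*k^2 + 11.5395*k - 22.3668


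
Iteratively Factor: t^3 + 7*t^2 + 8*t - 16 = (t - 1)*(t^2 + 8*t + 16) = (t - 1)*(t + 4)*(t + 4)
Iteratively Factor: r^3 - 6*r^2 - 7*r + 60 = (r - 4)*(r^2 - 2*r - 15) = (r - 5)*(r - 4)*(r + 3)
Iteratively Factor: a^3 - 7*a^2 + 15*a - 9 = (a - 1)*(a^2 - 6*a + 9) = (a - 3)*(a - 1)*(a - 3)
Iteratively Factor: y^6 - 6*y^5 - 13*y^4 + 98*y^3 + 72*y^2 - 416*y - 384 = (y - 4)*(y^5 - 2*y^4 - 21*y^3 + 14*y^2 + 128*y + 96) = (y - 4)*(y + 2)*(y^4 - 4*y^3 - 13*y^2 + 40*y + 48) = (y - 4)^2*(y + 2)*(y^3 - 13*y - 12) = (y - 4)^2*(y + 2)*(y + 3)*(y^2 - 3*y - 4) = (y - 4)^3*(y + 2)*(y + 3)*(y + 1)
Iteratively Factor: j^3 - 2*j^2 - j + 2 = (j - 2)*(j^2 - 1) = (j - 2)*(j - 1)*(j + 1)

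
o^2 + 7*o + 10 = (o + 2)*(o + 5)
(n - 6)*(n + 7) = n^2 + n - 42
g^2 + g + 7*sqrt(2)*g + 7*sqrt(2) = (g + 1)*(g + 7*sqrt(2))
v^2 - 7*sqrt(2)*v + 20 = (v - 5*sqrt(2))*(v - 2*sqrt(2))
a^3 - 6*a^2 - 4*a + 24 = (a - 6)*(a - 2)*(a + 2)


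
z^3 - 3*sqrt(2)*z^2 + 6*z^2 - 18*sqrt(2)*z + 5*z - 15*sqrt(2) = (z + 1)*(z + 5)*(z - 3*sqrt(2))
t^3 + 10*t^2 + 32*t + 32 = (t + 2)*(t + 4)^2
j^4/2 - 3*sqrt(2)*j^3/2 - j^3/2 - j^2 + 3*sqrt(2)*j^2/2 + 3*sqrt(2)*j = j*(j/2 + 1/2)*(j - 2)*(j - 3*sqrt(2))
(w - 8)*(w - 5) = w^2 - 13*w + 40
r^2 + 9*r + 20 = (r + 4)*(r + 5)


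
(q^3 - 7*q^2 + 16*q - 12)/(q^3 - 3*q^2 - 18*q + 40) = (q^2 - 5*q + 6)/(q^2 - q - 20)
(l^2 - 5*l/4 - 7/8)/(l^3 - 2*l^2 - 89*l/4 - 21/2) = (4*l - 7)/(2*(2*l^2 - 5*l - 42))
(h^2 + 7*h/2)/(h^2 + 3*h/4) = 2*(2*h + 7)/(4*h + 3)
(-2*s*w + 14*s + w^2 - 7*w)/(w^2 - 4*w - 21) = (-2*s + w)/(w + 3)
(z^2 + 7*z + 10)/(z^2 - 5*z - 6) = (z^2 + 7*z + 10)/(z^2 - 5*z - 6)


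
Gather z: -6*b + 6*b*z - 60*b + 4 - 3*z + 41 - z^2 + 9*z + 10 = -66*b - z^2 + z*(6*b + 6) + 55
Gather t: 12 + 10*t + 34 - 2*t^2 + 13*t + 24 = -2*t^2 + 23*t + 70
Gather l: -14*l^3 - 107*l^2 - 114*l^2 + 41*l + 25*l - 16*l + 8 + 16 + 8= -14*l^3 - 221*l^2 + 50*l + 32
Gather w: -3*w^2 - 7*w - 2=-3*w^2 - 7*w - 2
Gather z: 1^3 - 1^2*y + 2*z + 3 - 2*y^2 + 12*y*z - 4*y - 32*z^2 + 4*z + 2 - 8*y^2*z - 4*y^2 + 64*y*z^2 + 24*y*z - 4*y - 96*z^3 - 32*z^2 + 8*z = -6*y^2 - 9*y - 96*z^3 + z^2*(64*y - 64) + z*(-8*y^2 + 36*y + 14) + 6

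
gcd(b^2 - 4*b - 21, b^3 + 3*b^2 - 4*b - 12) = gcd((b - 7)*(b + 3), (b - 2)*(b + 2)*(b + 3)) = b + 3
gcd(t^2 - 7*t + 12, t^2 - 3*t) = t - 3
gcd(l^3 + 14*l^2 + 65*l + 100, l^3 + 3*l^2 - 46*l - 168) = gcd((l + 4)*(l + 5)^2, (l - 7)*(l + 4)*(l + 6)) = l + 4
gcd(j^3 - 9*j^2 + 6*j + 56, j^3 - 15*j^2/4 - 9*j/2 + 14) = j^2 - 2*j - 8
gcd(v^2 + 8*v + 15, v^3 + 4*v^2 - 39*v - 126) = v + 3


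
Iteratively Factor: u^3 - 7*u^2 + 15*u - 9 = (u - 3)*(u^2 - 4*u + 3) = (u - 3)^2*(u - 1)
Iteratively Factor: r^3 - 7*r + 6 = (r - 1)*(r^2 + r - 6) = (r - 1)*(r + 3)*(r - 2)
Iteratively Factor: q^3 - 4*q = (q)*(q^2 - 4) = q*(q - 2)*(q + 2)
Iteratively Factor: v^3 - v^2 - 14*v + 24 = (v - 2)*(v^2 + v - 12) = (v - 3)*(v - 2)*(v + 4)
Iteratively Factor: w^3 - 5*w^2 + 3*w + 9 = (w - 3)*(w^2 - 2*w - 3) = (w - 3)^2*(w + 1)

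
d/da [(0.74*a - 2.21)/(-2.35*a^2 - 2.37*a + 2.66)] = (1.739*a^2 - 10.387*a - 3.2693)/(5.5225*a^4 + 11.139*a^3 - 6.8851*a^2 - 12.6084*a + 7.0756)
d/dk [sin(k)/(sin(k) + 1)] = cos(k)/(sin(k) + 1)^2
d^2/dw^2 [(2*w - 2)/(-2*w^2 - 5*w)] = 4*(-4*w^3 + 12*w^2 + 30*w + 25)/(w^3*(8*w^3 + 60*w^2 + 150*w + 125))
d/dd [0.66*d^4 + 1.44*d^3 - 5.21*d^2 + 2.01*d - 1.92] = 2.64*d^3 + 4.32*d^2 - 10.42*d + 2.01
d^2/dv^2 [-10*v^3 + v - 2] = -60*v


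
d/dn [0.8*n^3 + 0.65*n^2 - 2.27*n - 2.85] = 2.4*n^2 + 1.3*n - 2.27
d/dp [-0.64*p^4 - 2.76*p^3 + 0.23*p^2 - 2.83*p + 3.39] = -2.56*p^3 - 8.28*p^2 + 0.46*p - 2.83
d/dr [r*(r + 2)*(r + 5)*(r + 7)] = 4*r^3 + 42*r^2 + 118*r + 70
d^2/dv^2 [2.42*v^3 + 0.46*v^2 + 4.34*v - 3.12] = 14.52*v + 0.92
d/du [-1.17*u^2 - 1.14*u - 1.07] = -2.34*u - 1.14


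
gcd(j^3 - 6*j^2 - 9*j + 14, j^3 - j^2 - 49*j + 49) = j^2 - 8*j + 7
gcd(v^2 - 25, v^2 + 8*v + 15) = v + 5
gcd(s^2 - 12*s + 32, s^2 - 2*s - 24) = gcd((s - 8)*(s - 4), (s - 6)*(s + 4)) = 1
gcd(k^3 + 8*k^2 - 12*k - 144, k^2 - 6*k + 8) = k - 4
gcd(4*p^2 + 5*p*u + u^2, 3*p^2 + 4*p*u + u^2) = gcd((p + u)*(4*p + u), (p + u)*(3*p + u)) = p + u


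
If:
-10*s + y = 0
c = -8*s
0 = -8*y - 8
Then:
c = 4/5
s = -1/10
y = -1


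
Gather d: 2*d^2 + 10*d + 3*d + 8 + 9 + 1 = 2*d^2 + 13*d + 18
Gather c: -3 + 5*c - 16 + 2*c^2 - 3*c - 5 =2*c^2 + 2*c - 24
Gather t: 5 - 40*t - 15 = -40*t - 10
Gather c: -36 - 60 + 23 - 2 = -75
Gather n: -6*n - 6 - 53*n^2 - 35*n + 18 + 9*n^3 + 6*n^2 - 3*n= 9*n^3 - 47*n^2 - 44*n + 12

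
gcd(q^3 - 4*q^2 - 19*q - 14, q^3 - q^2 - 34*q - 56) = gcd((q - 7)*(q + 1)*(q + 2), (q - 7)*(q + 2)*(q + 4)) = q^2 - 5*q - 14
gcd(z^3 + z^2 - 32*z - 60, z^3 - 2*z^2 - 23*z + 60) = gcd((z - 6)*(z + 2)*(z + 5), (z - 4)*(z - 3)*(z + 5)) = z + 5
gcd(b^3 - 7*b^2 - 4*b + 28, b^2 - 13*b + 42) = b - 7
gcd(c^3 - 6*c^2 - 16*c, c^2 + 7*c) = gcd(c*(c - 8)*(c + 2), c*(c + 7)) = c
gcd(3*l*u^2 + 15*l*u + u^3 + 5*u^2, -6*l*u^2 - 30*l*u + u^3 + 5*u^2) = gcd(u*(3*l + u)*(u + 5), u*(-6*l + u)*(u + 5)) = u^2 + 5*u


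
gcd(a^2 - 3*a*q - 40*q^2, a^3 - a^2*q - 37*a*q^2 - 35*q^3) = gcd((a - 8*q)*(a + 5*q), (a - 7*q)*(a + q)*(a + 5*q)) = a + 5*q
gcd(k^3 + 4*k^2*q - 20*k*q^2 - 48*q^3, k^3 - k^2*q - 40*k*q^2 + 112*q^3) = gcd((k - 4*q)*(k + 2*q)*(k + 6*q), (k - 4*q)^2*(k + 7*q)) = -k + 4*q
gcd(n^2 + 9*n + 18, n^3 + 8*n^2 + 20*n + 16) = 1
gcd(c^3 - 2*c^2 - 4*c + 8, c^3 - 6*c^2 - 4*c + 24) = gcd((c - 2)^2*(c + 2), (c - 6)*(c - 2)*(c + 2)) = c^2 - 4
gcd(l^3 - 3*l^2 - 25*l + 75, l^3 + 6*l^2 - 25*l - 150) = l^2 - 25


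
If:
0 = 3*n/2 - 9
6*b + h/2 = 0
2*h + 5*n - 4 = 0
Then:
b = 13/12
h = -13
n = 6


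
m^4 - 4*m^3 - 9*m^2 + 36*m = m*(m - 4)*(m - 3)*(m + 3)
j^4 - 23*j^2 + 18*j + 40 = (j - 4)*(j - 2)*(j + 1)*(j + 5)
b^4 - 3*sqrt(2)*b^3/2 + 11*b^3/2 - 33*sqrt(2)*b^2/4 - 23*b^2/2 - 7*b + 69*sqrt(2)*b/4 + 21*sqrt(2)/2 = (b - 2)*(b + 1/2)*(b + 7)*(b - 3*sqrt(2)/2)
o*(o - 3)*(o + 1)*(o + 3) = o^4 + o^3 - 9*o^2 - 9*o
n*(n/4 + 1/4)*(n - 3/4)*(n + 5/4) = n^4/4 + 3*n^3/8 - 7*n^2/64 - 15*n/64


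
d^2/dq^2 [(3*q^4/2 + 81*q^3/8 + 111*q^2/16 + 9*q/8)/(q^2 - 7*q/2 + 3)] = 3*(8*q^6 - 84*q^5 + 366*q^4 - 37*q^3 - 1602*q^2 + 1404*q + 396)/(8*q^6 - 84*q^5 + 366*q^4 - 847*q^3 + 1098*q^2 - 756*q + 216)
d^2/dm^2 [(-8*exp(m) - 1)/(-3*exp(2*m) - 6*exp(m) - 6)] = 2*(4*exp(4*m) - 6*exp(3*m) - 45*exp(2*m) - 18*exp(m) + 14)*exp(m)/(3*(exp(6*m) + 6*exp(5*m) + 18*exp(4*m) + 32*exp(3*m) + 36*exp(2*m) + 24*exp(m) + 8))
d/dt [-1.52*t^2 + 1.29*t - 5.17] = 1.29 - 3.04*t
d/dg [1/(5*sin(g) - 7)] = -5*cos(g)/(5*sin(g) - 7)^2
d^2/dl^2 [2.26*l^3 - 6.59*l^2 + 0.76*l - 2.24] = 13.56*l - 13.18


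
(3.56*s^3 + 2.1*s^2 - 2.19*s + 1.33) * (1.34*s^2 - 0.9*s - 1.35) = 4.7704*s^5 - 0.39*s^4 - 9.6306*s^3 + 0.9182*s^2 + 1.7595*s - 1.7955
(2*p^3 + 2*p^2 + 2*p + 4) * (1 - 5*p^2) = -10*p^5 - 10*p^4 - 8*p^3 - 18*p^2 + 2*p + 4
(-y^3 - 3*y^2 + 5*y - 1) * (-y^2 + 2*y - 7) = y^5 + y^4 - 4*y^3 + 32*y^2 - 37*y + 7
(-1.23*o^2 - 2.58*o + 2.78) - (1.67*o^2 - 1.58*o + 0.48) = -2.9*o^2 - 1.0*o + 2.3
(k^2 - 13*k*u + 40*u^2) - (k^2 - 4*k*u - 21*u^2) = -9*k*u + 61*u^2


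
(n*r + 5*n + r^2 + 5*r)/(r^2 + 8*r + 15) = (n + r)/(r + 3)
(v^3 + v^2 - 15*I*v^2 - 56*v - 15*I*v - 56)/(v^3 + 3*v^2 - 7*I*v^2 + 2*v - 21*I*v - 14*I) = (v - 8*I)/(v + 2)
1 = 1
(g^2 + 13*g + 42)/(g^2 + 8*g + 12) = (g + 7)/(g + 2)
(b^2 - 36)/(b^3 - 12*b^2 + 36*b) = (b + 6)/(b*(b - 6))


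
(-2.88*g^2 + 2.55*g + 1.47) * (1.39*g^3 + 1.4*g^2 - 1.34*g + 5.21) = -4.0032*g^5 - 0.487500000000001*g^4 + 9.4725*g^3 - 16.3638*g^2 + 11.3157*g + 7.6587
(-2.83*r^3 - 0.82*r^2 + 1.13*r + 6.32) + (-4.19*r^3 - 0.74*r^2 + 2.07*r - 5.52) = -7.02*r^3 - 1.56*r^2 + 3.2*r + 0.800000000000001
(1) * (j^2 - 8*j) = j^2 - 8*j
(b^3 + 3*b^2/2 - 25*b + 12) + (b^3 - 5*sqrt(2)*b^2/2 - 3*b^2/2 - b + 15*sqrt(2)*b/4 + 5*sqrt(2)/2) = 2*b^3 - 5*sqrt(2)*b^2/2 - 26*b + 15*sqrt(2)*b/4 + 5*sqrt(2)/2 + 12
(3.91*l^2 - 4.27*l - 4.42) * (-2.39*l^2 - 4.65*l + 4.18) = -9.3449*l^4 - 7.9762*l^3 + 46.7631*l^2 + 2.7044*l - 18.4756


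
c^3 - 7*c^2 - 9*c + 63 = (c - 7)*(c - 3)*(c + 3)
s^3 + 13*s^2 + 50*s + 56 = (s + 2)*(s + 4)*(s + 7)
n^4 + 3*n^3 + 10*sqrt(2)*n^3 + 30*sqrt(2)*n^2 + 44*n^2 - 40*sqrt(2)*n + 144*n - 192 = (n - 1)*(n + 4)*(n + 4*sqrt(2))*(n + 6*sqrt(2))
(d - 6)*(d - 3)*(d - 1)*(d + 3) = d^4 - 7*d^3 - 3*d^2 + 63*d - 54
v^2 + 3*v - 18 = (v - 3)*(v + 6)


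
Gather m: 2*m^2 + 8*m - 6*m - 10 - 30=2*m^2 + 2*m - 40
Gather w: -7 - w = -w - 7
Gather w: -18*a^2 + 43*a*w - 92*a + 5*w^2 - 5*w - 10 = -18*a^2 - 92*a + 5*w^2 + w*(43*a - 5) - 10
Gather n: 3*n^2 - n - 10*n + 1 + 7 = 3*n^2 - 11*n + 8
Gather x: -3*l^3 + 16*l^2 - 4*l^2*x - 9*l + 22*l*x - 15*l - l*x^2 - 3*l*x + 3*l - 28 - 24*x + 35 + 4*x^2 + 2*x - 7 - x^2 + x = -3*l^3 + 16*l^2 - 21*l + x^2*(3 - l) + x*(-4*l^2 + 19*l - 21)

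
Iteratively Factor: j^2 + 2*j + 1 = (j + 1)*(j + 1)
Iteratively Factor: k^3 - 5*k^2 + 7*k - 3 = (k - 1)*(k^2 - 4*k + 3) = (k - 1)^2*(k - 3)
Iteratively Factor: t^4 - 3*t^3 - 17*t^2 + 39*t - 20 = (t - 1)*(t^3 - 2*t^2 - 19*t + 20) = (t - 1)^2*(t^2 - t - 20) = (t - 5)*(t - 1)^2*(t + 4)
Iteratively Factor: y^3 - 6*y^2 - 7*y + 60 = (y - 5)*(y^2 - y - 12) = (y - 5)*(y + 3)*(y - 4)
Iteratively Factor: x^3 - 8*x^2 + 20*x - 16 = (x - 2)*(x^2 - 6*x + 8) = (x - 2)^2*(x - 4)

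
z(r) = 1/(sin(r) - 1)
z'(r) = -cos(r)/(sin(r) - 1)^2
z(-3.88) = -3.06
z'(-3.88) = 6.92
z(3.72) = -0.65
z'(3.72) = 0.35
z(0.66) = -2.58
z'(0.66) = -5.28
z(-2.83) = -0.77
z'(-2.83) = 0.56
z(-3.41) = -1.36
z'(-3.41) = 1.79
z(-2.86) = -0.78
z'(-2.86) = 0.59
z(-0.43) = -0.71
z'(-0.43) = -0.45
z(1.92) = -16.57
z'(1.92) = 93.93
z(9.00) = -1.70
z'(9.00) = 2.64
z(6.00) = -0.78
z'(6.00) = -0.59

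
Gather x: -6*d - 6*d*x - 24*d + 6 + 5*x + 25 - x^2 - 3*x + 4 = -30*d - x^2 + x*(2 - 6*d) + 35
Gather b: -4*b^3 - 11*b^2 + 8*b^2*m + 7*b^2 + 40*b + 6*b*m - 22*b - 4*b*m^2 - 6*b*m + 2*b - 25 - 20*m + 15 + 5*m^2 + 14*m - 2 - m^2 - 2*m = -4*b^3 + b^2*(8*m - 4) + b*(20 - 4*m^2) + 4*m^2 - 8*m - 12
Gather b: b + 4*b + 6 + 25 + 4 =5*b + 35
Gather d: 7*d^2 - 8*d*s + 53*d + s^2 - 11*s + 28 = 7*d^2 + d*(53 - 8*s) + s^2 - 11*s + 28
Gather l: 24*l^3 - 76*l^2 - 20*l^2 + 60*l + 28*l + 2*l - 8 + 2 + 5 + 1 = 24*l^3 - 96*l^2 + 90*l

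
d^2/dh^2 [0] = 0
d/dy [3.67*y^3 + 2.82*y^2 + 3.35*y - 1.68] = 11.01*y^2 + 5.64*y + 3.35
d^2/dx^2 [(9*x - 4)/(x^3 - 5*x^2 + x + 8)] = 2*((9*x - 4)*(3*x^2 - 10*x + 1)^2 + (-27*x^2 + 90*x - (3*x - 5)*(9*x - 4) - 9)*(x^3 - 5*x^2 + x + 8))/(x^3 - 5*x^2 + x + 8)^3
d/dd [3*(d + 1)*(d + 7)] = 6*d + 24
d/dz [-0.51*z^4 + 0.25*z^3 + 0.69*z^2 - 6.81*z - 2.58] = -2.04*z^3 + 0.75*z^2 + 1.38*z - 6.81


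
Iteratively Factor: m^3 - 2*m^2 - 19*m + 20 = (m - 5)*(m^2 + 3*m - 4) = (m - 5)*(m + 4)*(m - 1)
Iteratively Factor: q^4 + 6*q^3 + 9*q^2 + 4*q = (q + 4)*(q^3 + 2*q^2 + q) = q*(q + 4)*(q^2 + 2*q + 1) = q*(q + 1)*(q + 4)*(q + 1)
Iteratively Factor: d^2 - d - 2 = (d - 2)*(d + 1)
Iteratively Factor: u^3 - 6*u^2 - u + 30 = (u - 5)*(u^2 - u - 6) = (u - 5)*(u + 2)*(u - 3)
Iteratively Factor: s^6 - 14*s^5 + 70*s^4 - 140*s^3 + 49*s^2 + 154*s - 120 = (s - 2)*(s^5 - 12*s^4 + 46*s^3 - 48*s^2 - 47*s + 60) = (s - 3)*(s - 2)*(s^4 - 9*s^3 + 19*s^2 + 9*s - 20) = (s - 5)*(s - 3)*(s - 2)*(s^3 - 4*s^2 - s + 4) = (s - 5)*(s - 3)*(s - 2)*(s + 1)*(s^2 - 5*s + 4) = (s - 5)*(s - 4)*(s - 3)*(s - 2)*(s + 1)*(s - 1)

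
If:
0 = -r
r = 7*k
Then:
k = 0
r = 0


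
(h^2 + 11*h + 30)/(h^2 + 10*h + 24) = (h + 5)/(h + 4)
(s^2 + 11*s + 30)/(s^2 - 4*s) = (s^2 + 11*s + 30)/(s*(s - 4))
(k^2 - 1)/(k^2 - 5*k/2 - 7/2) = 2*(k - 1)/(2*k - 7)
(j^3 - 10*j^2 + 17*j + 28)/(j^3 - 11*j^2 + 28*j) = (j + 1)/j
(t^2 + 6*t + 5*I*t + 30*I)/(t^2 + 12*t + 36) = (t + 5*I)/(t + 6)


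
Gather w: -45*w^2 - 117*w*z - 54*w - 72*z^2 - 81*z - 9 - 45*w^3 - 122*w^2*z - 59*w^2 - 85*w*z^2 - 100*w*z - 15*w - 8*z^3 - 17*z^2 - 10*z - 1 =-45*w^3 + w^2*(-122*z - 104) + w*(-85*z^2 - 217*z - 69) - 8*z^3 - 89*z^2 - 91*z - 10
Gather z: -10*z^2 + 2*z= -10*z^2 + 2*z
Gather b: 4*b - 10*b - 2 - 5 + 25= 18 - 6*b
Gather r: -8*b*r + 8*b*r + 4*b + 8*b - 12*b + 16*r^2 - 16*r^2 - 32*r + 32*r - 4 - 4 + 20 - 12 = 0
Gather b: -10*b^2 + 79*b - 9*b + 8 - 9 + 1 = -10*b^2 + 70*b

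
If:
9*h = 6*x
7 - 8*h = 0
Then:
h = 7/8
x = 21/16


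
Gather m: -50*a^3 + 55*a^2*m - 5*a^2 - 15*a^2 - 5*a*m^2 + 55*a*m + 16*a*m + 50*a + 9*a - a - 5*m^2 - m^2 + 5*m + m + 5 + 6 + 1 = -50*a^3 - 20*a^2 + 58*a + m^2*(-5*a - 6) + m*(55*a^2 + 71*a + 6) + 12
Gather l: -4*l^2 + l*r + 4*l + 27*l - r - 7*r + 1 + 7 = -4*l^2 + l*(r + 31) - 8*r + 8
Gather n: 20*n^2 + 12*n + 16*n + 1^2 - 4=20*n^2 + 28*n - 3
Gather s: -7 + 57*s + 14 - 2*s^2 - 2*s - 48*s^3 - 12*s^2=-48*s^3 - 14*s^2 + 55*s + 7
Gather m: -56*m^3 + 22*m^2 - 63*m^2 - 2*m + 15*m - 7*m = -56*m^3 - 41*m^2 + 6*m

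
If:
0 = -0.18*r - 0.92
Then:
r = -5.11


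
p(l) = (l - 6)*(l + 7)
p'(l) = 2*l + 1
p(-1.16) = -41.81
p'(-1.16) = -1.32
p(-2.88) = -36.59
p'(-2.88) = -4.76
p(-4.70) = -24.61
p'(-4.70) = -8.40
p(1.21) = -39.33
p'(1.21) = 3.42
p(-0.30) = -42.21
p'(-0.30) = 0.40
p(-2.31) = -38.97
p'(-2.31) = -3.62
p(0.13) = -41.85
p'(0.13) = 1.26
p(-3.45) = -33.55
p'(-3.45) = -5.90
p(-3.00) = -36.00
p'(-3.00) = -5.00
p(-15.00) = 168.00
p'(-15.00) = -29.00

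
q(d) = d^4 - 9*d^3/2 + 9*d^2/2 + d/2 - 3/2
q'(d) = 4*d^3 - 27*d^2/2 + 9*d + 1/2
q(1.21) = -0.13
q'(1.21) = -1.29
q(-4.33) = 797.55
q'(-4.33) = -616.31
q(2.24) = -3.20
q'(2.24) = -2.12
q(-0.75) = 2.87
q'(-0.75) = -15.53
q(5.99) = 483.19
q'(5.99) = 429.72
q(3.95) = 36.79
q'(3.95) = 71.94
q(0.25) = -1.16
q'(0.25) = 1.97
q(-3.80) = 517.02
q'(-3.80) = -448.13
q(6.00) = 487.50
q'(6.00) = 432.50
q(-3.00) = 240.00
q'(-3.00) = -256.00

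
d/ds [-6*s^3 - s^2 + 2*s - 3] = -18*s^2 - 2*s + 2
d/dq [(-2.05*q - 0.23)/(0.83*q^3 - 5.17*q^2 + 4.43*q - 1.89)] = (3.403*q^3 - 10.0258*q^2 - 2.3782*q + 4.8934)/(0.6889*q^6 - 8.5822*q^5 + 34.0827*q^4 - 48.9436*q^3 + 39.1675*q^2 - 16.7454*q + 3.5721)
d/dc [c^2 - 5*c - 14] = 2*c - 5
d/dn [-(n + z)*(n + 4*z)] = -2*n - 5*z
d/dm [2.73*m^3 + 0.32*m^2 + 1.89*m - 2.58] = 8.19*m^2 + 0.64*m + 1.89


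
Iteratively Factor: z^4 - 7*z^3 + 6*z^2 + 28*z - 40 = (z - 5)*(z^3 - 2*z^2 - 4*z + 8) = (z - 5)*(z - 2)*(z^2 - 4) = (z - 5)*(z - 2)^2*(z + 2)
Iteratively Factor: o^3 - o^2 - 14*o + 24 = (o + 4)*(o^2 - 5*o + 6) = (o - 3)*(o + 4)*(o - 2)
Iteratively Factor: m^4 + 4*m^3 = (m + 4)*(m^3) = m*(m + 4)*(m^2) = m^2*(m + 4)*(m)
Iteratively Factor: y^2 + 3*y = (y + 3)*(y)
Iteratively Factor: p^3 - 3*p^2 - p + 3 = (p + 1)*(p^2 - 4*p + 3) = (p - 1)*(p + 1)*(p - 3)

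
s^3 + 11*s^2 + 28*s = s*(s + 4)*(s + 7)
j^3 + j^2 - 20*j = j*(j - 4)*(j + 5)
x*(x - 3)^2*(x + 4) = x^4 - 2*x^3 - 15*x^2 + 36*x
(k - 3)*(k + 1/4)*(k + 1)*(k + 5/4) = k^4 - k^3/2 - 91*k^2/16 - 41*k/8 - 15/16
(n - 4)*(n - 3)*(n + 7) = n^3 - 37*n + 84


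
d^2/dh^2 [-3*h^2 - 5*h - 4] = -6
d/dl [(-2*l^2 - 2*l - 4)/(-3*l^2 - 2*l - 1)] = 2*(-l^2 - 10*l - 3)/(9*l^4 + 12*l^3 + 10*l^2 + 4*l + 1)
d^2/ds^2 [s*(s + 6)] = 2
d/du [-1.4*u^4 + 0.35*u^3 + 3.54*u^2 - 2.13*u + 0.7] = -5.6*u^3 + 1.05*u^2 + 7.08*u - 2.13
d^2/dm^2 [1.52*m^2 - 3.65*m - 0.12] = 3.04000000000000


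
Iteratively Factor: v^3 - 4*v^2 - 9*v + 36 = (v - 3)*(v^2 - v - 12) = (v - 4)*(v - 3)*(v + 3)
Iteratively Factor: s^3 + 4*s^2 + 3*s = (s)*(s^2 + 4*s + 3) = s*(s + 1)*(s + 3)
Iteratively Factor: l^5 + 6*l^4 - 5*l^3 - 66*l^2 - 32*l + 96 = (l - 1)*(l^4 + 7*l^3 + 2*l^2 - 64*l - 96) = (l - 3)*(l - 1)*(l^3 + 10*l^2 + 32*l + 32) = (l - 3)*(l - 1)*(l + 4)*(l^2 + 6*l + 8) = (l - 3)*(l - 1)*(l + 2)*(l + 4)*(l + 4)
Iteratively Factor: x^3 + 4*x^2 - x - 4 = (x + 1)*(x^2 + 3*x - 4) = (x + 1)*(x + 4)*(x - 1)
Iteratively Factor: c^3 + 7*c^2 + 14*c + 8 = (c + 1)*(c^2 + 6*c + 8) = (c + 1)*(c + 4)*(c + 2)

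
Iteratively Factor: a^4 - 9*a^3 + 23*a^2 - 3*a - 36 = (a + 1)*(a^3 - 10*a^2 + 33*a - 36) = (a - 3)*(a + 1)*(a^2 - 7*a + 12) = (a - 4)*(a - 3)*(a + 1)*(a - 3)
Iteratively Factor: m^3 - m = (m + 1)*(m^2 - m) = m*(m + 1)*(m - 1)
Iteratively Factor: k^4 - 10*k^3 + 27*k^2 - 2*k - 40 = (k - 4)*(k^3 - 6*k^2 + 3*k + 10) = (k - 5)*(k - 4)*(k^2 - k - 2) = (k - 5)*(k - 4)*(k + 1)*(k - 2)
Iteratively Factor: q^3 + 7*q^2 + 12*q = (q + 4)*(q^2 + 3*q) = (q + 3)*(q + 4)*(q)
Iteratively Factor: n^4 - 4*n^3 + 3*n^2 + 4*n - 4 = (n + 1)*(n^3 - 5*n^2 + 8*n - 4) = (n - 1)*(n + 1)*(n^2 - 4*n + 4) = (n - 2)*(n - 1)*(n + 1)*(n - 2)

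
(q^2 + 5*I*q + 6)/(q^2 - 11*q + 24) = (q^2 + 5*I*q + 6)/(q^2 - 11*q + 24)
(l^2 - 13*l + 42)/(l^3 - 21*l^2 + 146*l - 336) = 1/(l - 8)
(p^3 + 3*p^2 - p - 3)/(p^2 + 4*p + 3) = p - 1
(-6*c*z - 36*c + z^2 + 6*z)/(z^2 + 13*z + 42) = (-6*c + z)/(z + 7)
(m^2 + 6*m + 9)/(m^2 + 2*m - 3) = (m + 3)/(m - 1)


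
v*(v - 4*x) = v^2 - 4*v*x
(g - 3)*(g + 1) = g^2 - 2*g - 3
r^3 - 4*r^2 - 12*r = r*(r - 6)*(r + 2)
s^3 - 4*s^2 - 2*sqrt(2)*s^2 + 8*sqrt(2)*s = s*(s - 4)*(s - 2*sqrt(2))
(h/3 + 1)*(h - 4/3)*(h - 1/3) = h^3/3 + 4*h^2/9 - 41*h/27 + 4/9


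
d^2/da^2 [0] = 0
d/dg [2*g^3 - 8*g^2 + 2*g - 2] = 6*g^2 - 16*g + 2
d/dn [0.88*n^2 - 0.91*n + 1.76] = 1.76*n - 0.91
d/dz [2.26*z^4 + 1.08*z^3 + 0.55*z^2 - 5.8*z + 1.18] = 9.04*z^3 + 3.24*z^2 + 1.1*z - 5.8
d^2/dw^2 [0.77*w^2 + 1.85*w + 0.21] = 1.54000000000000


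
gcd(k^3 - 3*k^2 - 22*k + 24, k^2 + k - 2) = k - 1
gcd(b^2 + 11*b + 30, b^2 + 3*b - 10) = b + 5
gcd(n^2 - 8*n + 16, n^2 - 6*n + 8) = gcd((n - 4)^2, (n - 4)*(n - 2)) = n - 4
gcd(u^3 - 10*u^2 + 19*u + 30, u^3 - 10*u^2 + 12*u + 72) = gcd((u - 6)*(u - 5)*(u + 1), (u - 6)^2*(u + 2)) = u - 6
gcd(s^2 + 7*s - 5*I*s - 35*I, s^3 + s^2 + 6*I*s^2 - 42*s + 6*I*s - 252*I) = s + 7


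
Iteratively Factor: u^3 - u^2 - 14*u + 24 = (u - 3)*(u^2 + 2*u - 8) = (u - 3)*(u - 2)*(u + 4)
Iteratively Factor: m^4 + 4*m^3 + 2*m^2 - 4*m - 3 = (m + 1)*(m^3 + 3*m^2 - m - 3) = (m + 1)*(m + 3)*(m^2 - 1) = (m - 1)*(m + 1)*(m + 3)*(m + 1)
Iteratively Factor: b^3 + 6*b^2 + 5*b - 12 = (b - 1)*(b^2 + 7*b + 12) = (b - 1)*(b + 4)*(b + 3)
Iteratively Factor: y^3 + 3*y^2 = (y)*(y^2 + 3*y) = y^2*(y + 3)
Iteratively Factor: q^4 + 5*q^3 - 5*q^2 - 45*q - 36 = (q + 4)*(q^3 + q^2 - 9*q - 9) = (q + 1)*(q + 4)*(q^2 - 9) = (q - 3)*(q + 1)*(q + 4)*(q + 3)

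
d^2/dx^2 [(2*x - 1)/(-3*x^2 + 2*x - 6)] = 2*(-4*(2*x - 1)*(3*x - 1)^2 + (18*x - 7)*(3*x^2 - 2*x + 6))/(3*x^2 - 2*x + 6)^3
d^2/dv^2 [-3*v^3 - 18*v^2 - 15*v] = -18*v - 36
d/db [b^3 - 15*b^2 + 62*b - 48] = 3*b^2 - 30*b + 62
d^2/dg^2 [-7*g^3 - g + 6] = -42*g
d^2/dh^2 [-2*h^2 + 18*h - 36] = -4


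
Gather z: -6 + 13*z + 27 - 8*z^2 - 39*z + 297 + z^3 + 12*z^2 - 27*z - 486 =z^3 + 4*z^2 - 53*z - 168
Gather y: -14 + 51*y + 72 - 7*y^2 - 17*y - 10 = -7*y^2 + 34*y + 48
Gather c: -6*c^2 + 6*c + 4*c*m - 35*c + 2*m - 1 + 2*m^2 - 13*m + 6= -6*c^2 + c*(4*m - 29) + 2*m^2 - 11*m + 5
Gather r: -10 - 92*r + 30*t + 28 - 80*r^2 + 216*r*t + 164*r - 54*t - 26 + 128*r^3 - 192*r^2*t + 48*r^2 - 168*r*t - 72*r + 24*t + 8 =128*r^3 + r^2*(-192*t - 32) + 48*r*t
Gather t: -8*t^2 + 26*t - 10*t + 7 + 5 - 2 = -8*t^2 + 16*t + 10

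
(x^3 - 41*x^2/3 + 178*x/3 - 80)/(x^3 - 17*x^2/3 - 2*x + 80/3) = (x - 6)/(x + 2)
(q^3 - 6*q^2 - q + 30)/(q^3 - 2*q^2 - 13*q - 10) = (q - 3)/(q + 1)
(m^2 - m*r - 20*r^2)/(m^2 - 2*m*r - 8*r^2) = (-m^2 + m*r + 20*r^2)/(-m^2 + 2*m*r + 8*r^2)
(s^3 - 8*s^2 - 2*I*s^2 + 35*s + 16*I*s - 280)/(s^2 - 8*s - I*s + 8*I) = (s^2 - 2*I*s + 35)/(s - I)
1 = 1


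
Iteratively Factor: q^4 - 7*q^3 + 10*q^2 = (q)*(q^3 - 7*q^2 + 10*q) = q^2*(q^2 - 7*q + 10) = q^2*(q - 5)*(q - 2)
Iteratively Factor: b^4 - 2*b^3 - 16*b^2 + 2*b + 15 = (b - 1)*(b^3 - b^2 - 17*b - 15) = (b - 5)*(b - 1)*(b^2 + 4*b + 3) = (b - 5)*(b - 1)*(b + 3)*(b + 1)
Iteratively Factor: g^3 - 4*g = (g + 2)*(g^2 - 2*g) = g*(g + 2)*(g - 2)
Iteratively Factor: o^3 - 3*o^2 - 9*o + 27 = (o + 3)*(o^2 - 6*o + 9) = (o - 3)*(o + 3)*(o - 3)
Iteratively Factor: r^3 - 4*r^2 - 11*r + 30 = (r - 5)*(r^2 + r - 6) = (r - 5)*(r + 3)*(r - 2)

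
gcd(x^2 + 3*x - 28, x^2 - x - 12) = x - 4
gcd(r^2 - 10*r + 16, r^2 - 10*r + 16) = r^2 - 10*r + 16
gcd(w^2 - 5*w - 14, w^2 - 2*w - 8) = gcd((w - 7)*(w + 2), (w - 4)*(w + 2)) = w + 2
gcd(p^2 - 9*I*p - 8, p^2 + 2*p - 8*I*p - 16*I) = p - 8*I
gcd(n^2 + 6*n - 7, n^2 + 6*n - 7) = n^2 + 6*n - 7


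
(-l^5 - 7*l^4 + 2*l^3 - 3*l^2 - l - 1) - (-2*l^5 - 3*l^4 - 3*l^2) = l^5 - 4*l^4 + 2*l^3 - l - 1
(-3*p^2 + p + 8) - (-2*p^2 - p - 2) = -p^2 + 2*p + 10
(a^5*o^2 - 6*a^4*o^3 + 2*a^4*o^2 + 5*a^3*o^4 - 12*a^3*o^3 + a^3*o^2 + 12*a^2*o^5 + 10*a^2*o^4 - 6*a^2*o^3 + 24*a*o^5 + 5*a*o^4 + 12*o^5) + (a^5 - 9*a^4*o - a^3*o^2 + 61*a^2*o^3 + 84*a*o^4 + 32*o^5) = a^5*o^2 + a^5 - 6*a^4*o^3 + 2*a^4*o^2 - 9*a^4*o + 5*a^3*o^4 - 12*a^3*o^3 + 12*a^2*o^5 + 10*a^2*o^4 + 55*a^2*o^3 + 24*a*o^5 + 89*a*o^4 + 44*o^5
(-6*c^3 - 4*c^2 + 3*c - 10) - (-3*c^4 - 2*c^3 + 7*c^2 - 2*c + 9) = 3*c^4 - 4*c^3 - 11*c^2 + 5*c - 19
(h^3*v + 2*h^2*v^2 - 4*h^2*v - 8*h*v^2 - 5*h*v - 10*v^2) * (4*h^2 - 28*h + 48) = 4*h^5*v + 8*h^4*v^2 - 44*h^4*v - 88*h^3*v^2 + 140*h^3*v + 280*h^2*v^2 - 52*h^2*v - 104*h*v^2 - 240*h*v - 480*v^2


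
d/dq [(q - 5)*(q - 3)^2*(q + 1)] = 4*q^3 - 30*q^2 + 56*q - 6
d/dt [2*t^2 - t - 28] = 4*t - 1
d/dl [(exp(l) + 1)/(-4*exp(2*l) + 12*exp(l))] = (exp(2*l) + 2*exp(l) - 3)*exp(-l)/(4*(exp(2*l) - 6*exp(l) + 9))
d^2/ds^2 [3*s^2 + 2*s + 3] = 6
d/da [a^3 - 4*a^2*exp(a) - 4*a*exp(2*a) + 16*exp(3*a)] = -4*a^2*exp(a) + 3*a^2 - 8*a*exp(2*a) - 8*a*exp(a) + 48*exp(3*a) - 4*exp(2*a)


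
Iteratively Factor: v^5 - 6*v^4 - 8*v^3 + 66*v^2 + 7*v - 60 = (v + 3)*(v^4 - 9*v^3 + 19*v^2 + 9*v - 20) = (v + 1)*(v + 3)*(v^3 - 10*v^2 + 29*v - 20) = (v - 1)*(v + 1)*(v + 3)*(v^2 - 9*v + 20) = (v - 4)*(v - 1)*(v + 1)*(v + 3)*(v - 5)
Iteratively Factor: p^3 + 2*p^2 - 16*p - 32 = (p + 4)*(p^2 - 2*p - 8) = (p - 4)*(p + 4)*(p + 2)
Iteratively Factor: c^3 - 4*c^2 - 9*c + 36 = (c + 3)*(c^2 - 7*c + 12) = (c - 4)*(c + 3)*(c - 3)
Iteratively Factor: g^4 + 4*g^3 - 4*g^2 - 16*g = (g + 4)*(g^3 - 4*g) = (g + 2)*(g + 4)*(g^2 - 2*g) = g*(g + 2)*(g + 4)*(g - 2)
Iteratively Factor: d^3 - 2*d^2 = (d)*(d^2 - 2*d) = d*(d - 2)*(d)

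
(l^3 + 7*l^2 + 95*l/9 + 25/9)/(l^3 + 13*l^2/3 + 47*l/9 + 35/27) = 3*(l + 5)/(3*l + 7)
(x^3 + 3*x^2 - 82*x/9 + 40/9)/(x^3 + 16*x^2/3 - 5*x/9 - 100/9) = (3*x - 2)/(3*x + 5)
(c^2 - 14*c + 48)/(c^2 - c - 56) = (c - 6)/(c + 7)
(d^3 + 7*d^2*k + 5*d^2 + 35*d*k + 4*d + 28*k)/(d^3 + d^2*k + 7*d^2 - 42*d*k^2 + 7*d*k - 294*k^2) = (d^2 + 5*d + 4)/(d^2 - 6*d*k + 7*d - 42*k)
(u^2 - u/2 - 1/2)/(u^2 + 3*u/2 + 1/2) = (u - 1)/(u + 1)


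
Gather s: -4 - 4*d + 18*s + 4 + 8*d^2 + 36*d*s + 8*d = 8*d^2 + 4*d + s*(36*d + 18)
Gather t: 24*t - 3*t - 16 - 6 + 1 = 21*t - 21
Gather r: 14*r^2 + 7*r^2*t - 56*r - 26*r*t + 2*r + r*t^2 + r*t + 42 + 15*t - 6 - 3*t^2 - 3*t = r^2*(7*t + 14) + r*(t^2 - 25*t - 54) - 3*t^2 + 12*t + 36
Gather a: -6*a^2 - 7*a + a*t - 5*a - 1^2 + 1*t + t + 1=-6*a^2 + a*(t - 12) + 2*t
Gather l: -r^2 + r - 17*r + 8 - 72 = -r^2 - 16*r - 64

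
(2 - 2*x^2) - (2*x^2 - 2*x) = -4*x^2 + 2*x + 2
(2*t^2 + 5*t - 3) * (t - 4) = 2*t^3 - 3*t^2 - 23*t + 12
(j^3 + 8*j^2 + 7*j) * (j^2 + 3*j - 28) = j^5 + 11*j^4 + 3*j^3 - 203*j^2 - 196*j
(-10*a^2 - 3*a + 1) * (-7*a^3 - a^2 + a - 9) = 70*a^5 + 31*a^4 - 14*a^3 + 86*a^2 + 28*a - 9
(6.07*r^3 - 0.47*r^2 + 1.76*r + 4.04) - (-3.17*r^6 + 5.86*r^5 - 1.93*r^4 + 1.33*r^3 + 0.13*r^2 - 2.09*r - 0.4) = 3.17*r^6 - 5.86*r^5 + 1.93*r^4 + 4.74*r^3 - 0.6*r^2 + 3.85*r + 4.44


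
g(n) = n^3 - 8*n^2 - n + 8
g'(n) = 3*n^2 - 16*n - 1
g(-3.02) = -89.49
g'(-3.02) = 74.68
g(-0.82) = 2.89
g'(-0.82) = 14.14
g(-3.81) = -159.63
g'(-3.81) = 103.51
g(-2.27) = -42.65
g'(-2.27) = 50.78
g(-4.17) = -199.45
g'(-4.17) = 117.89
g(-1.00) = 0.00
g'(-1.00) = 18.00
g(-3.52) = -131.22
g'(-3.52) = 92.49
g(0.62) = 4.54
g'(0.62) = -9.77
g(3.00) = -40.00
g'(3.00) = -22.00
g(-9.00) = -1360.00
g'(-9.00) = 386.00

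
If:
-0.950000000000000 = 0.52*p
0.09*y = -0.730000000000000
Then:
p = -1.83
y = -8.11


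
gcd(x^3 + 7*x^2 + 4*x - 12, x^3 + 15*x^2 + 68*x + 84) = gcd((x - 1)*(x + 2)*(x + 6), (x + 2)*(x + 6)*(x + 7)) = x^2 + 8*x + 12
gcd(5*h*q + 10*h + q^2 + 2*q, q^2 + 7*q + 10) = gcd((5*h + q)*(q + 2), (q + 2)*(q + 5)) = q + 2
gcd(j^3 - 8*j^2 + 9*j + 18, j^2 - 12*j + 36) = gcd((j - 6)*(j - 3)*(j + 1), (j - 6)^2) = j - 6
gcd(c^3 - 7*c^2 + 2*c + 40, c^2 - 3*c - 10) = c^2 - 3*c - 10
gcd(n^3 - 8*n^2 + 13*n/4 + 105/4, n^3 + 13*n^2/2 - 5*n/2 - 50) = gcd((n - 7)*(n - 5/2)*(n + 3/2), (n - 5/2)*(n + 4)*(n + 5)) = n - 5/2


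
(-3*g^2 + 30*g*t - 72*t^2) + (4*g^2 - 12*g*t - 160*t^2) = g^2 + 18*g*t - 232*t^2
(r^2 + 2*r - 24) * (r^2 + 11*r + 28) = r^4 + 13*r^3 + 26*r^2 - 208*r - 672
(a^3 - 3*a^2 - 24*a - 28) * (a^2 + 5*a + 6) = a^5 + 2*a^4 - 33*a^3 - 166*a^2 - 284*a - 168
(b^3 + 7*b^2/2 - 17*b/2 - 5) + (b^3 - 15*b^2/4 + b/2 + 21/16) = 2*b^3 - b^2/4 - 8*b - 59/16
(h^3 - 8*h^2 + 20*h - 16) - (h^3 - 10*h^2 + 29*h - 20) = 2*h^2 - 9*h + 4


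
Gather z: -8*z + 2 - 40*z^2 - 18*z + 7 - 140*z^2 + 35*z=-180*z^2 + 9*z + 9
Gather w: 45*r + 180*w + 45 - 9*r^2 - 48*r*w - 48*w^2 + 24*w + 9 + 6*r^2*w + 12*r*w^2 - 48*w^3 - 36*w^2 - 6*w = -9*r^2 + 45*r - 48*w^3 + w^2*(12*r - 84) + w*(6*r^2 - 48*r + 198) + 54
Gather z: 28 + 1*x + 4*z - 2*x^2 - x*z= -2*x^2 + x + z*(4 - x) + 28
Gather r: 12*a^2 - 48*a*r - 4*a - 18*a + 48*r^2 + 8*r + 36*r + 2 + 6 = 12*a^2 - 22*a + 48*r^2 + r*(44 - 48*a) + 8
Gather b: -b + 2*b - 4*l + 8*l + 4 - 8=b + 4*l - 4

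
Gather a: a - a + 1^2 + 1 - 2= 0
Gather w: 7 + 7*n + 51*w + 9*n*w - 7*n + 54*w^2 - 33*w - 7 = 54*w^2 + w*(9*n + 18)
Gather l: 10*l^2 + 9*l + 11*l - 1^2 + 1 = 10*l^2 + 20*l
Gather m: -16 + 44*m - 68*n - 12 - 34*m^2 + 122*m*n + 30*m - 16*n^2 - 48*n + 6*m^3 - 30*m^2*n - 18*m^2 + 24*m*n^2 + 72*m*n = 6*m^3 + m^2*(-30*n - 52) + m*(24*n^2 + 194*n + 74) - 16*n^2 - 116*n - 28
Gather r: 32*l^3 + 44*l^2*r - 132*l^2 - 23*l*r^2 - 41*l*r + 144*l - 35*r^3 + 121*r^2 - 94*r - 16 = 32*l^3 - 132*l^2 + 144*l - 35*r^3 + r^2*(121 - 23*l) + r*(44*l^2 - 41*l - 94) - 16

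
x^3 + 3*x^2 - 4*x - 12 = (x - 2)*(x + 2)*(x + 3)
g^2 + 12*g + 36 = (g + 6)^2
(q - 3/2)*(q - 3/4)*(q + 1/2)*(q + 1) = q^4 - 3*q^3/4 - 7*q^2/4 + 9*q/16 + 9/16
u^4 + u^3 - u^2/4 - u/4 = u*(u - 1/2)*(u + 1/2)*(u + 1)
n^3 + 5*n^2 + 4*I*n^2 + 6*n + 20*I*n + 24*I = (n + 2)*(n + 3)*(n + 4*I)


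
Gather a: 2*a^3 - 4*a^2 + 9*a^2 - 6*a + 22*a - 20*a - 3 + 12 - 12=2*a^3 + 5*a^2 - 4*a - 3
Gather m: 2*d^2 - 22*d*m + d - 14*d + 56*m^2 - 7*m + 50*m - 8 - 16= 2*d^2 - 13*d + 56*m^2 + m*(43 - 22*d) - 24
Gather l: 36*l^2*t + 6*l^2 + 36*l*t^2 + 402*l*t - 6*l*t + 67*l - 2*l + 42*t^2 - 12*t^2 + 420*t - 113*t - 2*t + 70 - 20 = l^2*(36*t + 6) + l*(36*t^2 + 396*t + 65) + 30*t^2 + 305*t + 50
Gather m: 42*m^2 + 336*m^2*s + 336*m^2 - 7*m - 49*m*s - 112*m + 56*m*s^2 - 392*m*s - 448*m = m^2*(336*s + 378) + m*(56*s^2 - 441*s - 567)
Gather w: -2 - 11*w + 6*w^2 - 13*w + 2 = 6*w^2 - 24*w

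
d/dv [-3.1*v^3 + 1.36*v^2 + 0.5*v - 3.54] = -9.3*v^2 + 2.72*v + 0.5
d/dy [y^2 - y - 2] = 2*y - 1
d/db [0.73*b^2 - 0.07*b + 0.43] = 1.46*b - 0.07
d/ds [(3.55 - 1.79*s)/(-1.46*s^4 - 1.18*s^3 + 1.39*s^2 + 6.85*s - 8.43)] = (-7.8402*s^4 + 16.5076*s^3 + 15.0551*s^2 - 9.869*s - 9.2278)/(2.1316*s^8 + 3.4456*s^7 - 2.6664*s^6 - 23.2824*s^5 + 10.3817*s^4 + 38.9378*s^3 + 23.4871*s^2 - 115.491*s + 71.0649)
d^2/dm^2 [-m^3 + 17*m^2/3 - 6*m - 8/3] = 34/3 - 6*m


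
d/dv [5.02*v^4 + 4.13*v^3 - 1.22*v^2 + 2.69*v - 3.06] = 20.08*v^3 + 12.39*v^2 - 2.44*v + 2.69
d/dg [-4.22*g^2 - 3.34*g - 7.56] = -8.44*g - 3.34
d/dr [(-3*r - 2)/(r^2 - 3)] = (3*r^2 + 4*r + 9)/(r^4 - 6*r^2 + 9)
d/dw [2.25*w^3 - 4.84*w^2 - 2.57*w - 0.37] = 6.75*w^2 - 9.68*w - 2.57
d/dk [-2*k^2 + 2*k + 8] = 2 - 4*k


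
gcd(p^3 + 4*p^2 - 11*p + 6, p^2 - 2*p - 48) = p + 6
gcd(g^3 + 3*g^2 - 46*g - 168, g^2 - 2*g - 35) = g - 7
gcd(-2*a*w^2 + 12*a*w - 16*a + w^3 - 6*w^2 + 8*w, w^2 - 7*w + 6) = 1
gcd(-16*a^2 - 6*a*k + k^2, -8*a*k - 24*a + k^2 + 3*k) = 8*a - k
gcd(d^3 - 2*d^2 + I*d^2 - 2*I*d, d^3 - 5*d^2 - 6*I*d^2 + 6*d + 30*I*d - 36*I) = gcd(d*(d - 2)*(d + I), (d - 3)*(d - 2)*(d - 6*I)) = d - 2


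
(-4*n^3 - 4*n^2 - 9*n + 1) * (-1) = 4*n^3 + 4*n^2 + 9*n - 1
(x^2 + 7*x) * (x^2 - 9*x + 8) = x^4 - 2*x^3 - 55*x^2 + 56*x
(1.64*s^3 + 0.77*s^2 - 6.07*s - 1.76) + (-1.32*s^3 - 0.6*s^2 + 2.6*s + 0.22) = 0.32*s^3 + 0.17*s^2 - 3.47*s - 1.54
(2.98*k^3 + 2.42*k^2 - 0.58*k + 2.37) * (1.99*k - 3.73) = 5.9302*k^4 - 6.2996*k^3 - 10.1808*k^2 + 6.8797*k - 8.8401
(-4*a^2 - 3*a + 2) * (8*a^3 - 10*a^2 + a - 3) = -32*a^5 + 16*a^4 + 42*a^3 - 11*a^2 + 11*a - 6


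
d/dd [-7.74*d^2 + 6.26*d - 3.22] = 6.26 - 15.48*d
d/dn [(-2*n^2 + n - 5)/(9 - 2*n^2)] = (2*n^2 - 56*n + 9)/(4*n^4 - 36*n^2 + 81)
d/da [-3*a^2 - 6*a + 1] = -6*a - 6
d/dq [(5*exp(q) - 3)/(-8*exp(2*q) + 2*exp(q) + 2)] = ((5*exp(q) - 3)*(8*exp(q) - 1) - 20*exp(2*q) + 5*exp(q) + 5)*exp(q)/(2*(-4*exp(2*q) + exp(q) + 1)^2)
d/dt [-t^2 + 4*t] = 4 - 2*t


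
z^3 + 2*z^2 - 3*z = z*(z - 1)*(z + 3)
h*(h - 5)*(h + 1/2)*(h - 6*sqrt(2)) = h^4 - 6*sqrt(2)*h^3 - 9*h^3/2 - 5*h^2/2 + 27*sqrt(2)*h^2 + 15*sqrt(2)*h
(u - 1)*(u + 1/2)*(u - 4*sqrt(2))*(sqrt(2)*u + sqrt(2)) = sqrt(2)*u^4 - 8*u^3 + sqrt(2)*u^3/2 - 4*u^2 - sqrt(2)*u^2 - sqrt(2)*u/2 + 8*u + 4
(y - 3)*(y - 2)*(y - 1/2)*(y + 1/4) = y^4 - 21*y^3/4 + 57*y^2/8 - 7*y/8 - 3/4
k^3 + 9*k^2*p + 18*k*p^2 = k*(k + 3*p)*(k + 6*p)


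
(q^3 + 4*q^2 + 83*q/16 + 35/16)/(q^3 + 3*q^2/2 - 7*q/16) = (4*q^2 + 9*q + 5)/(q*(4*q - 1))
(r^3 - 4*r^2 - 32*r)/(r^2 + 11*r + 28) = r*(r - 8)/(r + 7)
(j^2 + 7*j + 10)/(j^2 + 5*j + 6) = (j + 5)/(j + 3)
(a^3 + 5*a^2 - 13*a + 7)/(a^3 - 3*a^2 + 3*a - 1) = (a + 7)/(a - 1)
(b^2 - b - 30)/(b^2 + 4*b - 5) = (b - 6)/(b - 1)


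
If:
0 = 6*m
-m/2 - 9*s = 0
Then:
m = 0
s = 0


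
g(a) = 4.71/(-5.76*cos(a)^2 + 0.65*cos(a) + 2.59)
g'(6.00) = 3.12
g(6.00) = -2.25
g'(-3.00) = -0.59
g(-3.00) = -1.27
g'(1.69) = 1.60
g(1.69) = 1.94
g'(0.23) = -2.27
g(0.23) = -2.10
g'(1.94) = 8.19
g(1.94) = 2.93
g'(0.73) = -1618.79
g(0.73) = -37.96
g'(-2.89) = -1.17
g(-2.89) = -1.37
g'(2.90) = 1.11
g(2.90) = -1.36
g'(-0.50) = 13.13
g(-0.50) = -3.69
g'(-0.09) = 0.75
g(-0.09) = -1.90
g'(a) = 4.71*(-11.52*sin(a)*cos(a) + 0.65*sin(a))/(-5.76*cos(a)^2 + 0.65*cos(a) + 2.59)^2 = (3.0615 - 54.2592*cos(a))*sin(a)/(-5.76*cos(a)^2 + 0.65*cos(a) + 2.59)^2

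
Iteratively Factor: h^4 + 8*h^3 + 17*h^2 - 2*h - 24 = (h - 1)*(h^3 + 9*h^2 + 26*h + 24) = (h - 1)*(h + 4)*(h^2 + 5*h + 6) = (h - 1)*(h + 3)*(h + 4)*(h + 2)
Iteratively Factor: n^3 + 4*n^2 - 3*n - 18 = (n - 2)*(n^2 + 6*n + 9) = (n - 2)*(n + 3)*(n + 3)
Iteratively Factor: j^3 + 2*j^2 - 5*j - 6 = (j + 1)*(j^2 + j - 6) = (j + 1)*(j + 3)*(j - 2)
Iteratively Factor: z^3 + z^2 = (z)*(z^2 + z) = z*(z + 1)*(z)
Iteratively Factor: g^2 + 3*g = (g)*(g + 3)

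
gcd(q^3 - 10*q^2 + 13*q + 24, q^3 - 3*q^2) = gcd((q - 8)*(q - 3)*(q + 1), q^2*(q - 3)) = q - 3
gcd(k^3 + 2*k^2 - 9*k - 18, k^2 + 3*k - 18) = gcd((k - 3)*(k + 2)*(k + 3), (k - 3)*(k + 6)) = k - 3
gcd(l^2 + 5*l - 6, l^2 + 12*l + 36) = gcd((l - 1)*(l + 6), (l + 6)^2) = l + 6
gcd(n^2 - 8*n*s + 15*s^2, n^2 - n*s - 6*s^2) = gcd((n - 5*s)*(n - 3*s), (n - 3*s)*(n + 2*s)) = -n + 3*s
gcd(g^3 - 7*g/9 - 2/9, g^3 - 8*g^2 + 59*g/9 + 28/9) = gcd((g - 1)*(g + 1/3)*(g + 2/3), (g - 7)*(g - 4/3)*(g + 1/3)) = g + 1/3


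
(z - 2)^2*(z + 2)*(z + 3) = z^4 + z^3 - 10*z^2 - 4*z + 24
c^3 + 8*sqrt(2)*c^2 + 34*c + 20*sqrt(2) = (c + sqrt(2))*(c + 2*sqrt(2))*(c + 5*sqrt(2))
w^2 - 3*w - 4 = (w - 4)*(w + 1)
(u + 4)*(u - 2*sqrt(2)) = u^2 - 2*sqrt(2)*u + 4*u - 8*sqrt(2)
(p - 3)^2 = p^2 - 6*p + 9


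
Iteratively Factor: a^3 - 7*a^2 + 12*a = (a - 3)*(a^2 - 4*a) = (a - 4)*(a - 3)*(a)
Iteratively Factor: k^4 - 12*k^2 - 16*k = (k)*(k^3 - 12*k - 16) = k*(k - 4)*(k^2 + 4*k + 4) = k*(k - 4)*(k + 2)*(k + 2)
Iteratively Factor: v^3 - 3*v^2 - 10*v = (v)*(v^2 - 3*v - 10) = v*(v + 2)*(v - 5)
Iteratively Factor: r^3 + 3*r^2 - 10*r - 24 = (r - 3)*(r^2 + 6*r + 8) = (r - 3)*(r + 2)*(r + 4)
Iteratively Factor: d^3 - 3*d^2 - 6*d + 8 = (d - 4)*(d^2 + d - 2) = (d - 4)*(d - 1)*(d + 2)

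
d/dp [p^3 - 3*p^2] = 3*p*(p - 2)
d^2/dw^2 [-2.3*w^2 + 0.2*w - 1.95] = -4.60000000000000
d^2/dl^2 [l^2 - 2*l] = 2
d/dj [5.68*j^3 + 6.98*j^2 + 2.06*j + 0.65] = 17.04*j^2 + 13.96*j + 2.06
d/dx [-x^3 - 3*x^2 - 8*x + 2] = -3*x^2 - 6*x - 8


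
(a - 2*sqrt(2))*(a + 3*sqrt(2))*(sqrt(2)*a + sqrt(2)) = sqrt(2)*a^3 + sqrt(2)*a^2 + 2*a^2 - 12*sqrt(2)*a + 2*a - 12*sqrt(2)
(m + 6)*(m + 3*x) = m^2 + 3*m*x + 6*m + 18*x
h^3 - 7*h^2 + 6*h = h*(h - 6)*(h - 1)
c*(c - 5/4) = c^2 - 5*c/4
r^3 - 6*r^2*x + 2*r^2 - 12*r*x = r*(r + 2)*(r - 6*x)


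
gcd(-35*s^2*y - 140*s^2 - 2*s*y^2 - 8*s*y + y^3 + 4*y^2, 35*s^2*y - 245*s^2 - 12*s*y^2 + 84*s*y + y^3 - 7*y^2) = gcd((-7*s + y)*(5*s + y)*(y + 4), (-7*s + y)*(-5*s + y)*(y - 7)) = -7*s + y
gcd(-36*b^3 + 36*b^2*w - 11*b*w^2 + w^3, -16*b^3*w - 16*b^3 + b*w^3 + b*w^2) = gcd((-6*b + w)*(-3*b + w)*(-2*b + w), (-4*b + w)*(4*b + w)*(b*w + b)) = 1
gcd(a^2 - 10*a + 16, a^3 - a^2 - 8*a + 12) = a - 2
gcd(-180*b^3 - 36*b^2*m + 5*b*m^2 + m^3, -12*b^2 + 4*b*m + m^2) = 6*b + m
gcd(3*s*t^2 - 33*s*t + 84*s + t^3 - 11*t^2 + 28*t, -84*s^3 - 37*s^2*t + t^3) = 3*s + t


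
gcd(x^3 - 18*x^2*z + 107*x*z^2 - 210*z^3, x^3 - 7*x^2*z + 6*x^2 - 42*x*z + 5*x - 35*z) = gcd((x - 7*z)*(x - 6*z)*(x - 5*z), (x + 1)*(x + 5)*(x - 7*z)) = x - 7*z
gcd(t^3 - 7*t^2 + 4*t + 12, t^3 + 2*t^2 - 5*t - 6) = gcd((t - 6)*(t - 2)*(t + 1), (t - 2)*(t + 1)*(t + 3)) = t^2 - t - 2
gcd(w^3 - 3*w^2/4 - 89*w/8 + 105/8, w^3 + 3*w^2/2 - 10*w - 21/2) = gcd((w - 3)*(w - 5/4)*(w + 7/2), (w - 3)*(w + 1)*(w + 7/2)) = w^2 + w/2 - 21/2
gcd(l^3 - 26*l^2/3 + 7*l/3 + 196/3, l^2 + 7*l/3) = l + 7/3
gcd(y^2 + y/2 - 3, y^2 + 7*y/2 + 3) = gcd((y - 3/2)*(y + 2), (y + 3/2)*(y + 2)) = y + 2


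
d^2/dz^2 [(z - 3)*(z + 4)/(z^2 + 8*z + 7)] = 2*(-7*z^3 - 57*z^2 - 309*z - 691)/(z^6 + 24*z^5 + 213*z^4 + 848*z^3 + 1491*z^2 + 1176*z + 343)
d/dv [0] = 0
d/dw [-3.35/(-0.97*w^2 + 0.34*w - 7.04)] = (1.139 - 6.499*w)/(0.97*w^2 - 0.34*w + 7.04)^2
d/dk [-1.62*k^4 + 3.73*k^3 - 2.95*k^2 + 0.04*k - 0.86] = -6.48*k^3 + 11.19*k^2 - 5.9*k + 0.04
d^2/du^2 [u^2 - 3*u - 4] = 2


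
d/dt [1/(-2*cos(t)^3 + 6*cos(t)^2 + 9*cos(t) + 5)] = 3*(4*cos(t) - cos(2*t) + 2)*sin(t)/(-2*cos(t)^3 + 6*cos(t)^2 + 9*cos(t) + 5)^2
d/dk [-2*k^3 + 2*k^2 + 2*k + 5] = -6*k^2 + 4*k + 2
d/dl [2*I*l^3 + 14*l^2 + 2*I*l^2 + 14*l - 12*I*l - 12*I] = 6*I*l^2 + 4*l*(7 + I) + 14 - 12*I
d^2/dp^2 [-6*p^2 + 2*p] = -12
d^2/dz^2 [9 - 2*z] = 0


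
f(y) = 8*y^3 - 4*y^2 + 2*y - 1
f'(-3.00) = 242.00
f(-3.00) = -259.00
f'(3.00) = 194.00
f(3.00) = 185.00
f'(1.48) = 42.73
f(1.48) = 19.13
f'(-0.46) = 10.76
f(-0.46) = -3.55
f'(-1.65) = 80.54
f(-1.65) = -51.13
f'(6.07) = 837.72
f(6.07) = 1652.95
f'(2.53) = 135.38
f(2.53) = 108.01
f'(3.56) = 277.69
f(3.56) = 316.37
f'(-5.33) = 726.45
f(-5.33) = -1336.65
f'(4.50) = 452.00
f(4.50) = 656.00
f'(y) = 24*y^2 - 8*y + 2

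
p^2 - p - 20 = (p - 5)*(p + 4)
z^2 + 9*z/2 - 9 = (z - 3/2)*(z + 6)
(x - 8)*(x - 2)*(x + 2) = x^3 - 8*x^2 - 4*x + 32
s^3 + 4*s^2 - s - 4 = (s - 1)*(s + 1)*(s + 4)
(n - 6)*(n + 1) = n^2 - 5*n - 6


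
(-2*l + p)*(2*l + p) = -4*l^2 + p^2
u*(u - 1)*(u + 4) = u^3 + 3*u^2 - 4*u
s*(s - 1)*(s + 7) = s^3 + 6*s^2 - 7*s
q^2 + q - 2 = (q - 1)*(q + 2)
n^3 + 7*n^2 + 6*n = n*(n + 1)*(n + 6)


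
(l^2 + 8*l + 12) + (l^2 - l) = 2*l^2 + 7*l + 12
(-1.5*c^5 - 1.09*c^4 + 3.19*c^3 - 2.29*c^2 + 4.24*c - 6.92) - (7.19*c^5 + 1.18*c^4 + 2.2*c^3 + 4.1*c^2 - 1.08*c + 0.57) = -8.69*c^5 - 2.27*c^4 + 0.99*c^3 - 6.39*c^2 + 5.32*c - 7.49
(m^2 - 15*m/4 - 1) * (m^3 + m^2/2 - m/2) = m^5 - 13*m^4/4 - 27*m^3/8 + 11*m^2/8 + m/2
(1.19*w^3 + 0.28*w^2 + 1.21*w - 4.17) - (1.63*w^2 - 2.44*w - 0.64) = 1.19*w^3 - 1.35*w^2 + 3.65*w - 3.53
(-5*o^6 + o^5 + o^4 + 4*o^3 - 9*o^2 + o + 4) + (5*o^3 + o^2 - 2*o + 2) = -5*o^6 + o^5 + o^4 + 9*o^3 - 8*o^2 - o + 6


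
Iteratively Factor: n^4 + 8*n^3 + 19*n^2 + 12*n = (n + 4)*(n^3 + 4*n^2 + 3*n) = n*(n + 4)*(n^2 + 4*n + 3) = n*(n + 3)*(n + 4)*(n + 1)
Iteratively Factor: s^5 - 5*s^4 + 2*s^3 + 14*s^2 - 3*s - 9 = (s - 3)*(s^4 - 2*s^3 - 4*s^2 + 2*s + 3) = (s - 3)*(s + 1)*(s^3 - 3*s^2 - s + 3) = (s - 3)*(s + 1)^2*(s^2 - 4*s + 3) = (s - 3)*(s - 1)*(s + 1)^2*(s - 3)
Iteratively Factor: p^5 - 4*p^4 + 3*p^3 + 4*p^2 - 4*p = (p - 2)*(p^4 - 2*p^3 - p^2 + 2*p) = (p - 2)*(p - 1)*(p^3 - p^2 - 2*p) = (p - 2)*(p - 1)*(p + 1)*(p^2 - 2*p) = (p - 2)^2*(p - 1)*(p + 1)*(p)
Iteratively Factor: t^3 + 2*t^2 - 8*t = (t - 2)*(t^2 + 4*t) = (t - 2)*(t + 4)*(t)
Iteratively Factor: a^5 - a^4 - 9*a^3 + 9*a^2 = (a - 3)*(a^4 + 2*a^3 - 3*a^2) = (a - 3)*(a - 1)*(a^3 + 3*a^2) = a*(a - 3)*(a - 1)*(a^2 + 3*a) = a*(a - 3)*(a - 1)*(a + 3)*(a)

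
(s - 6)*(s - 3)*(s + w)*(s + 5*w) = s^4 + 6*s^3*w - 9*s^3 + 5*s^2*w^2 - 54*s^2*w + 18*s^2 - 45*s*w^2 + 108*s*w + 90*w^2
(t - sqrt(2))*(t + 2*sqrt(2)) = t^2 + sqrt(2)*t - 4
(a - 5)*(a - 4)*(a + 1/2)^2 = a^4 - 8*a^3 + 45*a^2/4 + 71*a/4 + 5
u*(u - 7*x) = u^2 - 7*u*x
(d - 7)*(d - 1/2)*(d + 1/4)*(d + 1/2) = d^4 - 27*d^3/4 - 2*d^2 + 27*d/16 + 7/16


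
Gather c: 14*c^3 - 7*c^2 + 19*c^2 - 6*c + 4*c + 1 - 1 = 14*c^3 + 12*c^2 - 2*c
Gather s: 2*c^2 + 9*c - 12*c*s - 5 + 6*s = 2*c^2 + 9*c + s*(6 - 12*c) - 5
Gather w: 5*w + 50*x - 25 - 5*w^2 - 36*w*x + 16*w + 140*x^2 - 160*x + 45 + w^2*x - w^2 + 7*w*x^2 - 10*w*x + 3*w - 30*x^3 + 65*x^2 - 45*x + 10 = w^2*(x - 6) + w*(7*x^2 - 46*x + 24) - 30*x^3 + 205*x^2 - 155*x + 30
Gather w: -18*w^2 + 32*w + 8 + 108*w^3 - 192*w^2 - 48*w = 108*w^3 - 210*w^2 - 16*w + 8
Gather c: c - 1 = c - 1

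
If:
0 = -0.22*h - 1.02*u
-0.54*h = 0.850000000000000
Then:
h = -1.57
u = 0.34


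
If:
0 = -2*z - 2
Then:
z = -1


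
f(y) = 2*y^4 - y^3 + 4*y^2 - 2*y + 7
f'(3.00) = 211.00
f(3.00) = 172.00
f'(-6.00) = -1886.00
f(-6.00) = 2971.00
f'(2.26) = 93.10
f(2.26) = 63.54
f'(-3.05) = -281.29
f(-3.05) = 251.76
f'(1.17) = 16.07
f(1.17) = 12.28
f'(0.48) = 2.03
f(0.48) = 6.96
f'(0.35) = 0.78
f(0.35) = 6.78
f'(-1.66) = -60.14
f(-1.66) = 41.10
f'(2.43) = 114.52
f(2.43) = 81.15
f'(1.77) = 47.12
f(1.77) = 30.08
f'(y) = 8*y^3 - 3*y^2 + 8*y - 2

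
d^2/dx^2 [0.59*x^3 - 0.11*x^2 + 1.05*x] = 3.54*x - 0.22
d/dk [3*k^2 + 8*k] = 6*k + 8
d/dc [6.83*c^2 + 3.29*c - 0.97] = 13.66*c + 3.29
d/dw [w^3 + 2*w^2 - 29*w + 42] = 3*w^2 + 4*w - 29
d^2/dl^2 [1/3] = 0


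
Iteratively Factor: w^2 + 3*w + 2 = (w + 1)*(w + 2)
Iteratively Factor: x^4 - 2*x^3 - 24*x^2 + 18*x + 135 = (x + 3)*(x^3 - 5*x^2 - 9*x + 45) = (x - 5)*(x + 3)*(x^2 - 9) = (x - 5)*(x - 3)*(x + 3)*(x + 3)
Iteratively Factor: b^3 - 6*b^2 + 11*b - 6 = (b - 3)*(b^2 - 3*b + 2) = (b - 3)*(b - 1)*(b - 2)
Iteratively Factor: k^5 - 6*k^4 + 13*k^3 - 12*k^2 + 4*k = (k)*(k^4 - 6*k^3 + 13*k^2 - 12*k + 4) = k*(k - 2)*(k^3 - 4*k^2 + 5*k - 2) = k*(k - 2)*(k - 1)*(k^2 - 3*k + 2) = k*(k - 2)^2*(k - 1)*(k - 1)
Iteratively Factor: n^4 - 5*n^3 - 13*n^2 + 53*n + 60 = (n + 1)*(n^3 - 6*n^2 - 7*n + 60) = (n + 1)*(n + 3)*(n^2 - 9*n + 20) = (n - 4)*(n + 1)*(n + 3)*(n - 5)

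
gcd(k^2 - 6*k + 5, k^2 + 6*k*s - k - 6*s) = k - 1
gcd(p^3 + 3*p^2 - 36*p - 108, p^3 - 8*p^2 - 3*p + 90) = p^2 - 3*p - 18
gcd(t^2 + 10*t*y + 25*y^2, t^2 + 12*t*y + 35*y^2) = t + 5*y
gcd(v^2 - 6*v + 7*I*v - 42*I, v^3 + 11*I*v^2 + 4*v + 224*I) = v + 7*I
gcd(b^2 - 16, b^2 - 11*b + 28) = b - 4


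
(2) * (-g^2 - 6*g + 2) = -2*g^2 - 12*g + 4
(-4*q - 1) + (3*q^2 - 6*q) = 3*q^2 - 10*q - 1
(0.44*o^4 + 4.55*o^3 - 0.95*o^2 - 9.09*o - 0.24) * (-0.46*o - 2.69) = -0.2024*o^5 - 3.2766*o^4 - 11.8025*o^3 + 6.7369*o^2 + 24.5625*o + 0.6456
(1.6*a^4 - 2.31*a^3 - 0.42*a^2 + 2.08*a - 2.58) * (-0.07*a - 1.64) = -0.112*a^5 - 2.4623*a^4 + 3.8178*a^3 + 0.5432*a^2 - 3.2306*a + 4.2312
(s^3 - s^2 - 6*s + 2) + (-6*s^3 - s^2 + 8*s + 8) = -5*s^3 - 2*s^2 + 2*s + 10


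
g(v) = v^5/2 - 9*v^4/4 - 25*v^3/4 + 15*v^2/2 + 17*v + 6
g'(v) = 5*v^4/2 - 9*v^3 - 75*v^2/4 + 15*v + 17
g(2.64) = -57.02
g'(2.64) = -118.24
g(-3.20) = -170.50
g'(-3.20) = 334.06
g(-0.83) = -0.63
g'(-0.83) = -2.03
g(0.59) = 17.12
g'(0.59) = 17.78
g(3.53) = -190.76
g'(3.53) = -171.39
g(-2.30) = -12.53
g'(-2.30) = 62.78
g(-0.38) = 0.92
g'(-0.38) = 9.14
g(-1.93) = 1.45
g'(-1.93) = 17.60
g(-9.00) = -39270.00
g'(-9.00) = 21326.75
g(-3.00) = -112.50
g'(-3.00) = 248.75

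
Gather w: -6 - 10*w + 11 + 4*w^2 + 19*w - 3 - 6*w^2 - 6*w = -2*w^2 + 3*w + 2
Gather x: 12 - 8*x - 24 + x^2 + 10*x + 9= x^2 + 2*x - 3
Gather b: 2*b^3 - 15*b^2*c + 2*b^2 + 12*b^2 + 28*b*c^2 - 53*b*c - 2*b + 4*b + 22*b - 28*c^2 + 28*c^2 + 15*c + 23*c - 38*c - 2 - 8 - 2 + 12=2*b^3 + b^2*(14 - 15*c) + b*(28*c^2 - 53*c + 24)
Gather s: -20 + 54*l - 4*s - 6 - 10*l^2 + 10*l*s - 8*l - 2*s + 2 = -10*l^2 + 46*l + s*(10*l - 6) - 24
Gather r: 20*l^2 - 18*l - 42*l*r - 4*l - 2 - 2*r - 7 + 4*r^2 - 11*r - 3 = 20*l^2 - 22*l + 4*r^2 + r*(-42*l - 13) - 12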